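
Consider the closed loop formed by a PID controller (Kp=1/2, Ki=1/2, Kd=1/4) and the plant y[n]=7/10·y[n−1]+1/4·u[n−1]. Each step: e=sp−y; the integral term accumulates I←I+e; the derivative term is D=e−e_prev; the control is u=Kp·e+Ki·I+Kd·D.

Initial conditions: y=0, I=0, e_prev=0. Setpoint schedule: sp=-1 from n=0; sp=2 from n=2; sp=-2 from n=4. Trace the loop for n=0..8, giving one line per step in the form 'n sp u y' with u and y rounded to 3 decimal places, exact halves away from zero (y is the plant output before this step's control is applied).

(exact arithmetic carried between steps; '≈' marks a value shown rounded to 6 d.p. or computed from one; I and e_prev carry over from the previous line; the table rounds u and y to 3 d.p., halves away from zero)
n=0: y=0, sp=-1, e=sp−y=-1; I=-1, D=e−e_prev=-1; u=1/2·(-1)+1/2·(-1)+1/4·(-1)=-1.25; next y=7/10·0+1/4·(-1.25)=-0.3125
n=1: y=-0.3125, sp=-1, e=sp−y=-0.6875; I=-1.6875, D=e−e_prev=0.3125; u=1/2·(-0.6875)+1/2·(-1.6875)+1/4·0.3125=-1.109375; next y=7/10·(-0.3125)+1/4·(-1.109375)≈-0.496094
n=2: y≈-0.496094, sp=2, e=sp−y≈2.496094; I≈0.808594, D=e−e_prev≈3.183594; u=1/2·2.496094+1/2·0.808594+1/4·3.183594≈2.448242; next y=7/10·(-0.496094)+1/4·2.448242≈0.264795
n=3: y≈0.264795, sp=2, e=sp−y≈1.735205; I≈2.543799, D=e−e_prev≈-0.760889; u=1/2·1.735205+1/2·2.543799+1/4·(-0.760889)≈1.949280; next y=7/10·0.264795+1/4·1.949280≈0.672676
n=4: y≈0.672676, sp=-2, e=sp−y≈-2.672676; I≈-0.128878, D=e−e_prev≈-4.407881; u=1/2·(-2.672676)+1/2·(-0.128878)+1/4·(-4.407881)≈-2.502747; next y=7/10·0.672676+1/4·(-2.502747)≈-0.154813
n=5: y≈-0.154813, sp=-2, e=sp−y≈-1.845187; I≈-1.974064, D=e−e_prev≈0.827490; u=1/2·(-1.845187)+1/2·(-1.974064)+1/4·0.827490≈-1.702753; next y=7/10·(-0.154813)+1/4·(-1.702753)≈-0.534058
n=6: y≈-0.534058, sp=-2, e=sp−y≈-1.465942; I≈-3.440007, D=e−e_prev≈0.379244; u=1/2·(-1.465942)+1/2·(-3.440007)+1/4·0.379244≈-2.358163; next y=7/10·(-0.534058)+1/4·(-2.358163)≈-0.963381
n=7: y≈-0.963381, sp=-2, e=sp−y≈-1.036619; I≈-4.476625, D=e−e_prev≈0.429324; u=1/2·(-1.036619)+1/2·(-4.476625)+1/4·0.429324≈-2.649291; next y=7/10·(-0.963381)+1/4·(-2.649291)≈-1.336690
n=8: y≈-1.336690, sp=-2, e=sp−y≈-0.663310; I≈-5.139936, D=e−e_prev≈0.373308; u=1/2·(-0.663310)+1/2·(-5.139936)+1/4·0.373308≈-2.808296; next y=7/10·(-1.336690)+1/4·(-2.808296)≈-1.637757

0 -1 -1.250 0.000
1 -1 -1.109 -0.313
2 2 2.448 -0.496
3 2 1.949 0.265
4 -2 -2.503 0.673
5 -2 -1.703 -0.155
6 -2 -2.358 -0.534
7 -2 -2.649 -0.963
8 -2 -2.808 -1.337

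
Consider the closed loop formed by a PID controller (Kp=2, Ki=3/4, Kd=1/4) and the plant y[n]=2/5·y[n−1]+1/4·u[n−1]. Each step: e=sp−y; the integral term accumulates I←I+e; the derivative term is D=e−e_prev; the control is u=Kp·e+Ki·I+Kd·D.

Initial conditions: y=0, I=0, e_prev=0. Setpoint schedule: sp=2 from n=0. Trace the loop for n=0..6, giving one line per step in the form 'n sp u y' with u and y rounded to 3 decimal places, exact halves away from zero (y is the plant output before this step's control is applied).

(exact arithmetic carried between steps; '≈' marks a value shown rounded to 6 d.p. or computed from one; I and e_prev carry over from the previous line; the table rounds u and y to 3 d.p., halves away from zero)
n=0: y=0, sp=2, e=sp−y=2; I=2, D=e−e_prev=2; u=2·2+3/4·2+1/4·2=6; next y=2/5·0+1/4·6=1.5
n=1: y=1.5, sp=2, e=sp−y=0.5; I=2.5, D=e−e_prev=-1.5; u=2·0.5+3/4·2.5+1/4·(-1.5)=2.5; next y=2/5·1.5+1/4·2.5=1.225
n=2: y=1.225, sp=2, e=sp−y=0.775; I=3.275, D=e−e_prev=0.275; u=2·0.775+3/4·3.275+1/4·0.275=4.075; next y=2/5·1.225+1/4·4.075=1.50875
n=3: y=1.50875, sp=2, e=sp−y=0.49125; I=3.76625, D=e−e_prev=-0.28375; u=2·0.49125+3/4·3.76625+1/4·(-0.28375)=3.73625; next y=2/5·1.50875+1/4·3.73625≈1.537563
n=4: y≈1.537563, sp=2, e=sp−y≈0.462438; I≈4.228688, D=e−e_prev≈-0.028813; u=2·0.462438+3/4·4.228688+1/4·(-0.028813)≈4.089188; next y=2/5·1.537563+1/4·4.089188≈1.637322
n=5: y≈1.637322, sp=2, e=sp−y≈0.362678; I≈4.591366, D=e−e_prev≈-0.099759; u=2·0.362678+3/4·4.591366+1/4·(-0.099759)≈4.143941; next y=2/5·1.637322+1/4·4.143941≈1.690914
n=6: y≈1.690914, sp=2, e=sp−y≈0.309086; I≈4.900452, D=e−e_prev≈-0.053592; u=2·0.309086+3/4·4.900452+1/4·(-0.053592)≈4.280113; next y=2/5·1.690914+1/4·4.280113≈1.746394

0 2 6.000 0.000
1 2 2.500 1.500
2 2 4.075 1.225
3 2 3.736 1.509
4 2 4.089 1.538
5 2 4.144 1.637
6 2 4.280 1.691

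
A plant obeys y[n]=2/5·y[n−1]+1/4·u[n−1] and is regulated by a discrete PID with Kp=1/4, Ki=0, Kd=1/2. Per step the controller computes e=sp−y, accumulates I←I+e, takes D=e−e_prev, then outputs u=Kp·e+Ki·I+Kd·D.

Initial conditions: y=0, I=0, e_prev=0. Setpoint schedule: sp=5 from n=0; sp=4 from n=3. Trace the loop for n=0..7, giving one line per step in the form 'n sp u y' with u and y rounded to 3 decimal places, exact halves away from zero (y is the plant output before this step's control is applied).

(exact arithmetic carried between steps; '≈' marks a value shown rounded to 6 d.p. or computed from one; I and e_prev carry over from the previous line; the table rounds u and y to 3 d.p., halves away from zero)
n=0: y=0, sp=5, e=sp−y=5; I=5, D=e−e_prev=5; u=1/4·5+0·5+1/2·5=3.75; next y=2/5·0+1/4·3.75=0.9375
n=1: y=0.9375, sp=5, e=sp−y=4.0625; I=9.0625, D=e−e_prev=-0.9375; u=1/4·4.0625+0·9.0625+1/2·(-0.9375)=0.546875; next y=2/5·0.9375+1/4·0.546875≈0.511719
n=2: y≈0.511719, sp=5, e=sp−y≈4.488281; I≈13.550781, D=e−e_prev≈0.425781; u=1/4·4.488281+0·13.550781+1/2·0.425781≈1.334961; next y=2/5·0.511719+1/4·1.334961≈0.538428
n=3: y≈0.538428, sp=4, e=sp−y≈3.461572; I≈17.012354, D=e−e_prev≈-1.026709; u=1/4·3.461572+0·17.012354+1/2·(-1.026709)≈0.352039; next y=2/5·0.538428+1/4·0.352039≈0.303381
n=4: y≈0.303381, sp=4, e=sp−y≈3.696619; I≈20.708973, D=e−e_prev≈0.235047; u=1/4·3.696619+0·20.708973+1/2·0.235047≈1.041678; next y=2/5·0.303381+1/4·1.041678≈0.381772
n=5: y≈0.381772, sp=4, e=sp−y≈3.618228; I≈24.327201, D=e−e_prev≈-0.078391; u=1/4·3.618228+0·24.327201+1/2·(-0.078391)≈0.865361; next y=2/5·0.381772+1/4·0.865361≈0.369049
n=6: y≈0.369049, sp=4, e=sp−y≈3.630951; I≈27.958152, D=e−e_prev≈0.012723; u=1/4·3.630951+0·27.958152+1/2·0.012723≈0.914099; next y=2/5·0.369049+1/4·0.914099≈0.376144
n=7: y≈0.376144, sp=4, e=sp−y≈3.623856; I≈31.582007, D=e−e_prev≈-0.007095; u=1/4·3.623856+0·31.582007+1/2·(-0.007095)≈0.902416; next y=2/5·0.376144+1/4·0.902416≈0.376062

0 5 3.750 0.000
1 5 0.547 0.938
2 5 1.335 0.512
3 4 0.352 0.538
4 4 1.042 0.303
5 4 0.865 0.382
6 4 0.914 0.369
7 4 0.902 0.376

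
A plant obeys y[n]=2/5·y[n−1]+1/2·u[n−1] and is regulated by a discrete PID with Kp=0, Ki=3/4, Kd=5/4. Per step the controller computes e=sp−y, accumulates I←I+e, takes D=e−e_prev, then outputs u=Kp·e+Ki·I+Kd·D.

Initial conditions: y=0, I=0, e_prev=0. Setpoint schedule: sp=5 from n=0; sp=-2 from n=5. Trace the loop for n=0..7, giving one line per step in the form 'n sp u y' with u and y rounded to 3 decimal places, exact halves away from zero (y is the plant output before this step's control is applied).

(exact arithmetic carried between steps; '≈' marks a value shown rounded to 6 d.p. or computed from one; I and e_prev carry over from the previous line; the table rounds u and y to 3 d.p., halves away from zero)
n=0: y=0, sp=5, e=sp−y=5; I=5, D=e−e_prev=5; u=0·5+3/4·5+5/4·5=10; next y=2/5·0+1/2·10=5
n=1: y=5, sp=5, e=sp−y=0; I=5, D=e−e_prev=-5; u=0·0+3/4·5+5/4·(-5)=-2.5; next y=2/5·5+1/2·(-2.5)=0.75
n=2: y=0.75, sp=5, e=sp−y=4.25; I=9.25, D=e−e_prev=4.25; u=0·4.25+3/4·9.25+5/4·4.25=12.25; next y=2/5·0.75+1/2·12.25=6.425
n=3: y=6.425, sp=5, e=sp−y=-1.425; I=7.825, D=e−e_prev=-5.675; u=0·(-1.425)+3/4·7.825+5/4·(-5.675)=-1.225; next y=2/5·6.425+1/2·(-1.225)=1.9575
n=4: y=1.9575, sp=5, e=sp−y=3.0425; I=10.8675, D=e−e_prev=4.4675; u=0·3.0425+3/4·10.8675+5/4·4.4675=13.735; next y=2/5·1.9575+1/2·13.735=7.6505
n=5: y=7.6505, sp=-2, e=sp−y=-9.6505; I=1.217, D=e−e_prev=-12.693; u=0·(-9.6505)+3/4·1.217+5/4·(-12.693)=-14.9535; next y=2/5·7.6505+1/2·(-14.9535)=-4.41655
n=6: y=-4.41655, sp=-2, e=sp−y=2.41655; I=3.63355, D=e−e_prev=12.06705; u=0·2.41655+3/4·3.63355+5/4·12.06705=17.808975; next y=2/5·(-4.41655)+1/2·17.808975≈7.137868
n=7: y≈7.137868, sp=-2, e=sp−y≈-9.137868; I≈-5.504318, D=e−e_prev≈-11.554418; u=0·(-9.137868)+3/4·(-5.504318)+5/4·(-11.554418)≈-18.57126; next y=2/5·7.137868+1/2·(-18.57126)≈-6.430483

0 5 10.000 0.000
1 5 -2.500 5.000
2 5 12.250 0.750
3 5 -1.225 6.425
4 5 13.735 1.958
5 -2 -14.954 7.651
6 -2 17.809 -4.417
7 -2 -18.571 7.138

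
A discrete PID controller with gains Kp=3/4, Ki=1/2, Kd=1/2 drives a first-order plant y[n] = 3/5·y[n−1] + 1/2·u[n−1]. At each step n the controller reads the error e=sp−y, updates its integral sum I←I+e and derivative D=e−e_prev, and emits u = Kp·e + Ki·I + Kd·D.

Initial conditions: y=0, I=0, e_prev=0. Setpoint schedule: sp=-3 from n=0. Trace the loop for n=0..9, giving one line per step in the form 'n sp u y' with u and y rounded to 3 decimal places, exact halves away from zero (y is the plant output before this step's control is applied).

(exact arithmetic carried between steps; '≈' marks a value shown rounded to 6 d.p. or computed from one; I and e_prev carry over from the previous line; the table rounds u and y to 3 d.p., halves away from zero)
n=0: y=0, sp=-3, e=sp−y=-3; I=-3, D=e−e_prev=-3; u=3/4·(-3)+1/2·(-3)+1/2·(-3)=-5.25; next y=3/5·0+1/2·(-5.25)=-2.625
n=1: y=-2.625, sp=-3, e=sp−y=-0.375; I=-3.375, D=e−e_prev=2.625; u=3/4·(-0.375)+1/2·(-3.375)+1/2·2.625=-0.65625; next y=3/5·(-2.625)+1/2·(-0.65625)=-1.903125
n=2: y=-1.903125, sp=-3, e=sp−y=-1.096875; I=-4.471875, D=e−e_prev=-0.721875; u=3/4·(-1.096875)+1/2·(-4.471875)+1/2·(-0.721875)≈-3.419531; next y=3/5·(-1.903125)+1/2·(-3.419531)≈-2.851641
n=3: y≈-2.851641, sp=-3, e=sp−y≈-0.148359; I≈-4.620234, D=e−e_prev≈0.948516; u=3/4·(-0.148359)+1/2·(-4.620234)+1/2·0.948516≈-1.947129; next y=3/5·(-2.851641)+1/2·(-1.947129)≈-2.684549
n=4: y≈-2.684549, sp=-3, e=sp−y≈-0.315451; I≈-4.935686, D=e−e_prev≈-0.167092; u=3/4·(-0.315451)+1/2·(-4.935686)+1/2·(-0.167092)≈-2.787977; next y=3/5·(-2.684549)+1/2·(-2.787977)≈-3.004718
n=5: y≈-3.004718, sp=-3, e=sp−y≈0.004718; I≈-4.930968, D=e−e_prev≈0.320169; u=3/4·0.004718+1/2·(-4.930968)+1/2·0.320169≈-2.301861; next y=3/5·(-3.004718)+1/2·(-2.301861)≈-2.953761
n=6: y≈-2.953761, sp=-3, e=sp−y≈-0.046239; I≈-4.977207, D=e−e_prev≈-0.050957; u=3/4·(-0.046239)+1/2·(-4.977207)+1/2·(-0.050957)≈-2.548761; next y=3/5·(-2.953761)+1/2·(-2.548761)≈-3.046637
n=7: y≈-3.046637, sp=-3, e=sp−y≈0.046637; I≈-4.930569, D=e−e_prev≈0.092876; u=3/4·0.046637+1/2·(-4.930569)+1/2·0.092876≈-2.383869; next y=3/5·(-3.046637)+1/2·(-2.383869)≈-3.019917
n=8: y≈-3.019917, sp=-3, e=sp−y≈0.019917; I≈-4.910653, D=e−e_prev≈-0.026720; u=3/4·0.019917+1/2·(-4.910653)+1/2·(-0.026720)≈-2.453749; next y=3/5·(-3.019917)+1/2·(-2.453749)≈-3.038825
n=9: y≈-3.038825, sp=-3, e=sp−y≈0.038825; I≈-4.871828, D=e−e_prev≈0.018908; u=3/4·0.038825+1/2·(-4.871828)+1/2·0.018908≈-2.397342; next y=3/5·(-3.038825)+1/2·(-2.397342)≈-3.021966

0 -3 -5.250 0.000
1 -3 -0.656 -2.625
2 -3 -3.420 -1.903
3 -3 -1.947 -2.852
4 -3 -2.788 -2.685
5 -3 -2.302 -3.005
6 -3 -2.549 -2.954
7 -3 -2.384 -3.047
8 -3 -2.454 -3.020
9 -3 -2.397 -3.039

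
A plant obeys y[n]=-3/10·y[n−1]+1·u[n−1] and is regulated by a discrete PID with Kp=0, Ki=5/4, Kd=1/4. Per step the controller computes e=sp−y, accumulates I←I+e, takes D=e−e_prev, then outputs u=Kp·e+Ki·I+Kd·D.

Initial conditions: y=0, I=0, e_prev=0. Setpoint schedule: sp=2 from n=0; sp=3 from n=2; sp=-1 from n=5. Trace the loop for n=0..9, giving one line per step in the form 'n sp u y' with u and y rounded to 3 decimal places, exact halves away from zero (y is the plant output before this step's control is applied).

(exact arithmetic carried between steps; '≈' marks a value shown rounded to 6 d.p. or computed from one; I and e_prev carry over from the previous line; the table rounds u and y to 3 d.p., halves away from zero)
n=0: y=0, sp=2, e=sp−y=2; I=2, D=e−e_prev=2; u=0·2+5/4·2+1/4·2=3; next y=-3/10·0+1·3=3
n=1: y=3, sp=2, e=sp−y=-1; I=1, D=e−e_prev=-3; u=0·(-1)+5/4·1+1/4·(-3)=0.5; next y=-3/10·3+1·0.5=-0.4
n=2: y=-0.4, sp=3, e=sp−y=3.4; I=4.4, D=e−e_prev=4.4; u=0·3.4+5/4·4.4+1/4·4.4=6.6; next y=-3/10·(-0.4)+1·6.6=6.72
n=3: y=6.72, sp=3, e=sp−y=-3.72; I=0.68, D=e−e_prev=-7.12; u=0·(-3.72)+5/4·0.68+1/4·(-7.12)=-0.93; next y=-3/10·6.72+1·(-0.93)=-2.946
n=4: y=-2.946, sp=3, e=sp−y=5.946; I=6.626, D=e−e_prev=9.666; u=0·5.946+5/4·6.626+1/4·9.666=10.699; next y=-3/10·(-2.946)+1·10.699=11.5828
n=5: y=11.5828, sp=-1, e=sp−y=-12.5828; I=-5.9568, D=e−e_prev=-18.5288; u=0·(-12.5828)+5/4·(-5.9568)+1/4·(-18.5288)=-12.0782; next y=-3/10·11.5828+1·(-12.0782)=-15.55304
n=6: y=-15.55304, sp=-1, e=sp−y=14.55304; I=8.59624, D=e−e_prev=27.13584; u=0·14.55304+5/4·8.59624+1/4·27.13584=17.52926; next y=-3/10·(-15.55304)+1·17.52926=22.195172
n=7: y=22.195172, sp=-1, e=sp−y=-23.195172; I=-14.598932, D=e−e_prev=-37.748212; u=0·(-23.195172)+5/4·(-14.598932)+1/4·(-37.748212)=-27.685718; next y=-3/10·22.195172+1·(-27.685718)≈-34.344270
n=8: y≈-34.344270, sp=-1, e=sp−y≈33.344270; I≈18.745338, D=e−e_prev≈56.539442; u=0·33.344270+5/4·18.745338+1/4·56.539442≈37.566532; next y=-3/10·(-34.344270)+1·37.566532≈47.869813
n=9: y≈47.869813, sp=-1, e=sp−y≈-48.869813; I≈-30.124476, D=e−e_prev≈-82.214083; u=0·(-48.869813)+5/4·(-30.124476)+1/4·(-82.214083)≈-58.209115; next y=-3/10·47.869813+1·(-58.209115)≈-72.570059

0 2 3.000 0.000
1 2 0.500 3.000
2 3 6.600 -0.400
3 3 -0.930 6.720
4 3 10.699 -2.946
5 -1 -12.078 11.583
6 -1 17.529 -15.553
7 -1 -27.686 22.195
8 -1 37.567 -34.344
9 -1 -58.209 47.870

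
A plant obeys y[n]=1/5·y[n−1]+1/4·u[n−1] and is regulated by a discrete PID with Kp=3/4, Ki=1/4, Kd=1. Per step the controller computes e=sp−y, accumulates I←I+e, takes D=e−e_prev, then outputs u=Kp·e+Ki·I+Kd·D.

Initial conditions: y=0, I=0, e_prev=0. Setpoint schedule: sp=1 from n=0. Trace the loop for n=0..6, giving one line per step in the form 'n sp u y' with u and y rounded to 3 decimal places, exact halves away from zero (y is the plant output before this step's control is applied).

0 1 2.000 0.000
1 1 0.250 0.500
2 1 1.550 0.163
3 1 0.907 0.420
4 1 1.528 0.311
5 1 1.324 0.444
6 1 1.645 0.420

(exact arithmetic carried between steps; '≈' marks a value shown rounded to 6 d.p. or computed from one; I and e_prev carry over from the previous line; the table rounds u and y to 3 d.p., halves away from zero)
n=0: y=0, sp=1, e=sp−y=1; I=1, D=e−e_prev=1; u=3/4·1+1/4·1+1·1=2; next y=1/5·0+1/4·2=0.5
n=1: y=0.5, sp=1, e=sp−y=0.5; I=1.5, D=e−e_prev=-0.5; u=3/4·0.5+1/4·1.5+1·(-0.5)=0.25; next y=1/5·0.5+1/4·0.25=0.1625
n=2: y=0.1625, sp=1, e=sp−y=0.8375; I=2.3375, D=e−e_prev=0.3375; u=3/4·0.8375+1/4·2.3375+1·0.3375=1.55; next y=1/5·0.1625+1/4·1.55=0.42
n=3: y=0.42, sp=1, e=sp−y=0.58; I=2.9175, D=e−e_prev=-0.2575; u=3/4·0.58+1/4·2.9175+1·(-0.2575)=0.906875; next y=1/5·0.42+1/4·0.906875≈0.310719
n=4: y≈0.310719, sp=1, e=sp−y≈0.689281; I≈3.606781, D=e−e_prev≈0.109281; u=3/4·0.689281+1/4·3.606781+1·0.109281≈1.527938; next y=1/5·0.310719+1/4·1.527938≈0.444128
n=5: y≈0.444128, sp=1, e=sp−y≈0.555872; I≈4.162653, D=e−e_prev≈-0.133409; u=3/4·0.555872+1/4·4.162653+1·(-0.133409)≈1.324158; next y=1/5·0.444128+1/4·1.324158≈0.419865
n=6: y≈0.419865, sp=1, e=sp−y≈0.580135; I≈4.742788, D=e−e_prev≈0.024263; u=3/4·0.580135+1/4·4.742788+1·0.024263≈1.645061; next y=1/5·0.419865+1/4·1.645061≈0.495238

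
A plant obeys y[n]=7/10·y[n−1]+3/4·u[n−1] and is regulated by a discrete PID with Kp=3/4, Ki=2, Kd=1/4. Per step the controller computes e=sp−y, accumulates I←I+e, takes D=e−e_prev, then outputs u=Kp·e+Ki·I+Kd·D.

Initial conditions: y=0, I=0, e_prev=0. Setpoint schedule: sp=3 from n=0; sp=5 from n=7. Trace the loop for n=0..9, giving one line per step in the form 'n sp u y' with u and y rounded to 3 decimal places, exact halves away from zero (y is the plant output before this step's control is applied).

(exact arithmetic carried between steps; '≈' marks a value shown rounded to 6 d.p. or computed from one; I and e_prev carry over from the previous line; the table rounds u and y to 3 d.p., halves away from zero)
n=0: y=0, sp=3, e=sp−y=3; I=3, D=e−e_prev=3; u=3/4·3+2·3+1/4·3=9; next y=7/10·0+3/4·9=6.75
n=1: y=6.75, sp=3, e=sp−y=-3.75; I=-0.75, D=e−e_prev=-6.75; u=3/4·(-3.75)+2·(-0.75)+1/4·(-6.75)=-6; next y=7/10·6.75+3/4·(-6)=0.225
n=2: y=0.225, sp=3, e=sp−y=2.775; I=2.025, D=e−e_prev=6.525; u=3/4·2.775+2·2.025+1/4·6.525=7.7625; next y=7/10·0.225+3/4·7.7625=5.979375
n=3: y=5.979375, sp=3, e=sp−y=-2.979375; I=-0.954375, D=e−e_prev=-5.754375; u=3/4·(-2.979375)+2·(-0.954375)+1/4·(-5.754375)=-5.581875; next y=7/10·5.979375+3/4·(-5.581875)≈-0.000844
n=4: y≈-0.000844, sp=3, e=sp−y≈3.000844; I≈2.046469, D=e−e_prev≈5.980219; u=3/4·3.000844+2·2.046469+1/4·5.980219≈7.838625; next y=7/10·(-0.000844)+3/4·7.838625≈5.878378
n=5: y≈5.878378, sp=3, e=sp−y≈-2.878378; I≈-0.831909, D=e−e_prev≈-5.879222; u=3/4·(-2.878378)+2·(-0.831909)+1/4·(-5.879222)≈-5.292408; next y=7/10·5.878378+3/4·(-5.292408)≈0.145559
n=6: y≈0.145559, sp=3, e=sp−y≈2.854441; I≈2.022532, D=e−e_prev≈5.732819; u=3/4·2.854441+2·2.022532+1/4·5.732819≈7.619099; next y=7/10·0.145559+3/4·7.619099≈5.816216
n=7: y≈5.816216, sp=5, e=sp−y≈-0.816216; I≈1.206316, D=e−e_prev≈-3.670657; u=3/4·(-0.816216)+2·1.206316+1/4·(-3.670657)≈0.882806; next y=7/10·5.816216+3/4·0.882806≈4.733456
n=8: y≈4.733456, sp=5, e=sp−y≈0.266544; I≈1.472860, D=e−e_prev≈1.082760; u=3/4·0.266544+2·1.472860+1/4·1.082760≈3.416319; next y=7/10·4.733456+3/4·3.416319≈5.875658
n=9: y≈5.875658, sp=5, e=sp−y≈-0.875658; I≈0.597202, D=e−e_prev≈-1.142203; u=3/4·(-0.875658)+2·0.597202+1/4·(-1.142203)≈0.252110; next y=7/10·5.875658+3/4·0.252110≈4.302043

0 3 9.000 0.000
1 3 -6.000 6.750
2 3 7.763 0.225
3 3 -5.582 5.979
4 3 7.839 -0.001
5 3 -5.292 5.878
6 3 7.619 0.146
7 5 0.883 5.816
8 5 3.416 4.733
9 5 0.252 5.876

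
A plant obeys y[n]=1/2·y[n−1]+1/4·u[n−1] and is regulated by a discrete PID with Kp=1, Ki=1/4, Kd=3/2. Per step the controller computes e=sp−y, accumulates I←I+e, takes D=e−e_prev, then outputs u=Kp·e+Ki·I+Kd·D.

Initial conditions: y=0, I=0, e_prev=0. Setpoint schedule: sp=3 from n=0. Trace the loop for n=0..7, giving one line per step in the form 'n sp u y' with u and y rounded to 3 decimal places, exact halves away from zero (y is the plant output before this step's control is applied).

0 3 8.250 0.000
1 3 -1.172 2.063
2 3 5.798 0.738
3 3 1.406 1.819
4 3 4.856 1.261
5 3 2.849 1.844
6 3 4.591 1.634
7 3 3.709 1.965

(exact arithmetic carried between steps; '≈' marks a value shown rounded to 6 d.p. or computed from one; I and e_prev carry over from the previous line; the table rounds u and y to 3 d.p., halves away from zero)
n=0: y=0, sp=3, e=sp−y=3; I=3, D=e−e_prev=3; u=1·3+1/4·3+3/2·3=8.25; next y=1/2·0+1/4·8.25=2.0625
n=1: y=2.0625, sp=3, e=sp−y=0.9375; I=3.9375, D=e−e_prev=-2.0625; u=1·0.9375+1/4·3.9375+3/2·(-2.0625)=-1.171875; next y=1/2·2.0625+1/4·(-1.171875)≈0.738281
n=2: y≈0.738281, sp=3, e=sp−y≈2.261719; I≈6.199219, D=e−e_prev≈1.324219; u=1·2.261719+1/4·6.199219+3/2·1.324219≈5.797852; next y=1/2·0.738281+1/4·5.797852≈1.818604
n=3: y≈1.818604, sp=3, e=sp−y≈1.181396; I≈7.380615, D=e−e_prev≈-1.080322; u=1·1.181396+1/4·7.380615+3/2·(-1.080322)≈1.406067; next y=1/2·1.818604+1/4·1.406067≈1.260818
n=4: y≈1.260818, sp=3, e=sp−y≈1.739182; I≈9.119797, D=e−e_prev≈0.557785; u=1·1.739182+1/4·9.119797+3/2·0.557785≈4.855808; next y=1/2·1.260818+1/4·4.855808≈1.844361
n=5: y≈1.844361, sp=3, e=sp−y≈1.155639; I≈10.275435, D=e−e_prev≈-0.583543; u=1·1.155639+1/4·10.275435+3/2·(-0.583543)≈2.849183; next y=1/2·1.844361+1/4·2.849183≈1.634476
n=6: y≈1.634476, sp=3, e=sp−y≈1.365524; I≈11.640959, D=e−e_prev≈0.209885; u=1·1.365524+1/4·11.640959+3/2·0.209885≈4.590590; next y=1/2·1.634476+1/4·4.590590≈1.964886
n=7: y≈1.964886, sp=3, e=sp−y≈1.035114; I≈12.676073, D=e−e_prev≈-0.330409; u=1·1.035114+1/4·12.676073+3/2·(-0.330409)≈3.708518; next y=1/2·1.964886+1/4·3.708518≈1.909573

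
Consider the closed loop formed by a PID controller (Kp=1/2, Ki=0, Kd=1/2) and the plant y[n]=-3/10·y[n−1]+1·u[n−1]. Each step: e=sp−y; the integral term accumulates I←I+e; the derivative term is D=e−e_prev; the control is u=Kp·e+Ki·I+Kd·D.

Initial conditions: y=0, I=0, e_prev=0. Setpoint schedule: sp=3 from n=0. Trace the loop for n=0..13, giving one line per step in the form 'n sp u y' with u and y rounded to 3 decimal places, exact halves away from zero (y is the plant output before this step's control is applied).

(exact arithmetic carried between steps; '≈' marks a value shown rounded to 6 d.p. or computed from one; I and e_prev carry over from the previous line; the table rounds u and y to 3 d.p., halves away from zero)
n=0: y=0, sp=3, e=sp−y=3; I=3, D=e−e_prev=3; u=1/2·3+0·3+1/2·3=3; next y=-3/10·0+1·3=3
n=1: y=3, sp=3, e=sp−y=0; I=3, D=e−e_prev=-3; u=1/2·0+0·3+1/2·(-3)=-1.5; next y=-3/10·3+1·(-1.5)=-2.4
n=2: y=-2.4, sp=3, e=sp−y=5.4; I=8.4, D=e−e_prev=5.4; u=1/2·5.4+0·8.4+1/2·5.4=5.4; next y=-3/10·(-2.4)+1·5.4=6.12
n=3: y=6.12, sp=3, e=sp−y=-3.12; I=5.28, D=e−e_prev=-8.52; u=1/2·(-3.12)+0·5.28+1/2·(-8.52)=-5.82; next y=-3/10·6.12+1·(-5.82)=-7.656
n=4: y=-7.656, sp=3, e=sp−y=10.656; I=15.936, D=e−e_prev=13.776; u=1/2·10.656+0·15.936+1/2·13.776=12.216; next y=-3/10·(-7.656)+1·12.216=14.5128
n=5: y=14.5128, sp=3, e=sp−y=-11.5128; I=4.4232, D=e−e_prev=-22.1688; u=1/2·(-11.5128)+0·4.4232+1/2·(-22.1688)=-16.8408; next y=-3/10·14.5128+1·(-16.8408)=-21.19464
n=6: y=-21.19464, sp=3, e=sp−y=24.19464; I=28.61784, D=e−e_prev=35.70744; u=1/2·24.19464+0·28.61784+1/2·35.70744=29.95104; next y=-3/10·(-21.19464)+1·29.95104=36.309432
n=7: y=36.309432, sp=3, e=sp−y=-33.309432; I=-4.691592, D=e−e_prev=-57.504072; u=1/2·(-33.309432)+0·(-4.691592)+1/2·(-57.504072)=-45.406752; next y=-3/10·36.309432+1·(-45.406752)≈-56.299582
n=8: y≈-56.299582, sp=3, e=sp−y≈59.299582; I≈54.607990, D=e−e_prev≈92.609014; u=1/2·59.299582+0·54.607990+1/2·92.609014≈75.954298; next y=-3/10·(-56.299582)+1·75.954298≈92.844172
n=9: y≈92.844172, sp=3, e=sp−y≈-89.844172; I≈-35.236182, D=e−e_prev≈-149.143754; u=1/2·(-89.844172)+0·(-35.236182)+1/2·(-149.143754)≈-119.493963; next y=-3/10·92.844172+1·(-119.493963)≈-147.347215
n=10: y≈-147.347215, sp=3, e=sp−y≈150.347215; I≈115.111032, D=e−e_prev≈240.191387; u=1/2·150.347215+0·115.111032+1/2·240.191387≈195.269301; next y=-3/10·(-147.347215)+1·195.269301≈239.473465
n=11: y≈239.473465, sp=3, e=sp−y≈-236.473465; I≈-121.362433, D=e−e_prev≈-386.820679; u=1/2·(-236.473465)+0·(-121.362433)+1/2·(-386.820679)≈-311.647072; next y=-3/10·239.473465+1·(-311.647072)≈-383.489112
n=12: y≈-383.489112, sp=3, e=sp−y≈386.489112; I≈265.126679, D=e−e_prev≈622.962577; u=1/2·386.489112+0·265.126679+1/2·622.962577≈504.725844; next y=-3/10·(-383.489112)+1·504.725844≈619.772578
n=13: y≈619.772578, sp=3, e=sp−y≈-616.772578; I≈-351.645899, D=e−e_prev≈-1003.261689; u=1/2·(-616.772578)+0·(-351.645899)+1/2·(-1003.261689)≈-810.017133; next y=-3/10·619.772578+1·(-810.017133)≈-995.948907

0 3 3.000 0.000
1 3 -1.500 3.000
2 3 5.400 -2.400
3 3 -5.820 6.120
4 3 12.216 -7.656
5 3 -16.841 14.513
6 3 29.951 -21.195
7 3 -45.407 36.309
8 3 75.954 -56.300
9 3 -119.494 92.844
10 3 195.269 -147.347
11 3 -311.647 239.473
12 3 504.726 -383.489
13 3 -810.017 619.773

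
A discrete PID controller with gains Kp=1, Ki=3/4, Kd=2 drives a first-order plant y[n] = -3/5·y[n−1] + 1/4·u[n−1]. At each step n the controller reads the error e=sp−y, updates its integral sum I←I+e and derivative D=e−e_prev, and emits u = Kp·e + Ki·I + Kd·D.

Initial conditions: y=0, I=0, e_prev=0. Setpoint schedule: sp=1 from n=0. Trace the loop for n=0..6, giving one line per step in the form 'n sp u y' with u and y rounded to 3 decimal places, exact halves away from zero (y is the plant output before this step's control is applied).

(exact arithmetic carried between steps; '≈' marks a value shown rounded to 6 d.p. or computed from one; I and e_prev carry over from the previous line; the table rounds u and y to 3 d.p., halves away from zero)
n=0: y=0, sp=1, e=sp−y=1; I=1, D=e−e_prev=1; u=1·1+3/4·1+2·1=3.75; next y=-3/5·0+1/4·3.75=0.9375
n=1: y=0.9375, sp=1, e=sp−y=0.0625; I=1.0625, D=e−e_prev=-0.9375; u=1·0.0625+3/4·1.0625+2·(-0.9375)=-1.015625; next y=-3/5·0.9375+1/4·(-1.015625)≈-0.816406
n=2: y≈-0.816406, sp=1, e=sp−y≈1.816406; I≈2.878906, D=e−e_prev≈1.753906; u=1·1.816406+3/4·2.878906+2·1.753906≈7.483398; next y=-3/5·(-0.816406)+1/4·7.483398≈2.360693
n=3: y≈2.360693, sp=1, e=sp−y≈-1.360693; I≈1.518213, D=e−e_prev≈-3.177100; u=1·(-1.360693)+3/4·1.518213+2·(-3.177100)≈-6.576233; next y=-3/5·2.360693+1/4·(-6.576233)≈-3.060474
n=4: y≈-3.060474, sp=1, e=sp−y≈4.060474; I≈5.578687, D=e−e_prev≈5.421168; u=1·4.060474+3/4·5.578687+2·5.421168≈19.086825; next y=-3/5·(-3.060474)+1/4·19.086825≈6.607991
n=5: y≈6.607991, sp=1, e=sp−y≈-5.607991; I≈-0.029304, D=e−e_prev≈-9.668465; u=1·(-5.607991)+3/4·(-0.029304)+2·(-9.668465)≈-24.966898; next y=-3/5·6.607991+1/4·(-24.966898)≈-10.206519
n=6: y≈-10.206519, sp=1, e=sp−y≈11.206519; I≈11.177215, D=e−e_prev≈16.814510; u=1·11.206519+3/4·11.177215+2·16.814510≈53.218450; next y=-3/5·(-10.206519)+1/4·53.218450≈19.428524

0 1 3.750 0.000
1 1 -1.016 0.938
2 1 7.483 -0.816
3 1 -6.576 2.361
4 1 19.087 -3.060
5 1 -24.967 6.608
6 1 53.218 -10.207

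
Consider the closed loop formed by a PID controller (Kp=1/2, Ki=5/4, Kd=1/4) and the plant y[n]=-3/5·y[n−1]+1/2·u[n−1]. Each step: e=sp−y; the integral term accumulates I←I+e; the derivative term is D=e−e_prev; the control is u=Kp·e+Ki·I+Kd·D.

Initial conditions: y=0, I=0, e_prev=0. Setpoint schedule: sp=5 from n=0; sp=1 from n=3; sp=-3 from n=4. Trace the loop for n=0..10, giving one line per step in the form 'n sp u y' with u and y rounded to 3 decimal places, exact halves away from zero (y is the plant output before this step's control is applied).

0 5 10.000 0.000
1 5 5.000 5.000
2 5 17.250 -0.500
3 1 -4.100 8.925
4 -3 14.010 -7.405
5 -3 -21.272 11.448
6 -3 23.287 -17.505
7 -3 -45.123 22.146
8 -3 49.348 -35.849
9 -3 -88.155 46.184
10 -3 106.816 -71.788

(exact arithmetic carried between steps; '≈' marks a value shown rounded to 6 d.p. or computed from one; I and e_prev carry over from the previous line; the table rounds u and y to 3 d.p., halves away from zero)
n=0: y=0, sp=5, e=sp−y=5; I=5, D=e−e_prev=5; u=1/2·5+5/4·5+1/4·5=10; next y=-3/5·0+1/2·10=5
n=1: y=5, sp=5, e=sp−y=0; I=5, D=e−e_prev=-5; u=1/2·0+5/4·5+1/4·(-5)=5; next y=-3/5·5+1/2·5=-0.5
n=2: y=-0.5, sp=5, e=sp−y=5.5; I=10.5, D=e−e_prev=5.5; u=1/2·5.5+5/4·10.5+1/4·5.5=17.25; next y=-3/5·(-0.5)+1/2·17.25=8.925
n=3: y=8.925, sp=1, e=sp−y=-7.925; I=2.575, D=e−e_prev=-13.425; u=1/2·(-7.925)+5/4·2.575+1/4·(-13.425)=-4.1; next y=-3/5·8.925+1/2·(-4.1)=-7.405
n=4: y=-7.405, sp=-3, e=sp−y=4.405; I=6.98, D=e−e_prev=12.33; u=1/2·4.405+5/4·6.98+1/4·12.33=14.01; next y=-3/5·(-7.405)+1/2·14.01=11.448
n=5: y=11.448, sp=-3, e=sp−y=-14.448; I=-7.468, D=e−e_prev=-18.853; u=1/2·(-14.448)+5/4·(-7.468)+1/4·(-18.853)=-21.27225; next y=-3/5·11.448+1/2·(-21.27225)=-17.504925
n=6: y=-17.504925, sp=-3, e=sp−y=14.504925; I=7.036925, D=e−e_prev=28.952925; u=1/2·14.504925+5/4·7.036925+1/4·28.952925=23.28685; next y=-3/5·(-17.504925)+1/2·23.28685=22.14638
n=7: y=22.14638, sp=-3, e=sp−y=-25.14638; I=-18.109455, D=e−e_prev=-39.651305; u=1/2·(-25.14638)+5/4·(-18.109455)+1/4·(-39.651305)=-45.122835; next y=-3/5·22.14638+1/2·(-45.122835)≈-35.849246
n=8: y≈-35.849246, sp=-3, e=sp−y≈32.849246; I≈14.739791, D=e−e_prev≈57.995626; u=1/2·32.849246+5/4·14.739791+1/4·57.995626≈49.348267; next y=-3/5·(-35.849246)+1/2·49.348267≈46.183681
n=9: y≈46.183681, sp=-3, e=sp−y≈-49.183681; I≈-34.443890, D=e−e_prev≈-82.032926; u=1/2·(-49.183681)+5/4·(-34.443890)+1/4·(-82.032926)≈-88.154935; next y=-3/5·46.183681+1/2·(-88.154935)≈-71.787676
n=10: y≈-71.787676, sp=-3, e=sp−y≈68.787676; I≈34.343786, D=e−e_prev≈117.971357; u=1/2·68.787676+5/4·34.343786+1/4·117.971357≈106.816409; next y=-3/5·(-71.787676)+1/2·106.816409≈96.480810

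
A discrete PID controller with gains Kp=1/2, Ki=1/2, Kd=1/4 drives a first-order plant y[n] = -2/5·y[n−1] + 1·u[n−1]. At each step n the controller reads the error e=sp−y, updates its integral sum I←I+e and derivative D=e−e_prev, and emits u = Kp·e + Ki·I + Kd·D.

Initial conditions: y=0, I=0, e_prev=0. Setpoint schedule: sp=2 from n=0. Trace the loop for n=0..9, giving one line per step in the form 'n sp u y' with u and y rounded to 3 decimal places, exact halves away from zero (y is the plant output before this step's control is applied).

0 2 2.500 0.000
1 2 -0.125 2.500
2 2 4.781 -1.125
3 2 -2.508 5.231
4 2 9.755 -4.600
5 2 -9.647 11.595
6 2 21.955 -14.285
7 2 -28.815 27.669
8 2 53.278 -39.883
9 2 -79.061 69.231

(exact arithmetic carried between steps; '≈' marks a value shown rounded to 6 d.p. or computed from one; I and e_prev carry over from the previous line; the table rounds u and y to 3 d.p., halves away from zero)
n=0: y=0, sp=2, e=sp−y=2; I=2, D=e−e_prev=2; u=1/2·2+1/2·2+1/4·2=2.5; next y=-2/5·0+1·2.5=2.5
n=1: y=2.5, sp=2, e=sp−y=-0.5; I=1.5, D=e−e_prev=-2.5; u=1/2·(-0.5)+1/2·1.5+1/4·(-2.5)=-0.125; next y=-2/5·2.5+1·(-0.125)=-1.125
n=2: y=-1.125, sp=2, e=sp−y=3.125; I=4.625, D=e−e_prev=3.625; u=1/2·3.125+1/2·4.625+1/4·3.625=4.78125; next y=-2/5·(-1.125)+1·4.78125=5.23125
n=3: y=5.23125, sp=2, e=sp−y=-3.23125; I=1.39375, D=e−e_prev=-6.35625; u=1/2·(-3.23125)+1/2·1.39375+1/4·(-6.35625)≈-2.507813; next y=-2/5·5.23125+1·(-2.507813)≈-4.600313
n=4: y≈-4.600313, sp=2, e=sp−y≈6.600313; I≈7.994063, D=e−e_prev≈9.831563; u=1/2·6.600313+1/2·7.994063+1/4·9.831563≈9.755078; next y=-2/5·(-4.600313)+1·9.755078≈11.595203
n=5: y≈11.595203, sp=2, e=sp−y≈-9.595203; I≈-1.601141, D=e−e_prev≈-16.195516; u=1/2·(-9.595203)+1/2·(-1.601141)+1/4·(-16.195516)≈-9.647051; next y=-2/5·11.595203+1·(-9.647051)≈-14.285132
n=6: y≈-14.285132, sp=2, e=sp−y≈16.285132; I≈14.683991, D=e−e_prev≈25.880335; u=1/2·16.285132+1/2·14.683991+1/4·25.880335≈21.954646; next y=-2/5·(-14.285132)+1·21.954646≈27.668698
n=7: y≈27.668698, sp=2, e=sp−y≈-25.668698; I≈-10.984707, D=e−e_prev≈-41.953830; u=1/2·(-25.668698)+1/2·(-10.984707)+1/4·(-41.953830)≈-28.815160; next y=-2/5·27.668698+1·(-28.815160)≈-39.882640
n=8: y≈-39.882640, sp=2, e=sp−y≈41.882640; I≈30.897933, D=e−e_prev≈67.551338; u=1/2·41.882640+1/2·30.897933+1/4·67.551338≈53.278121; next y=-2/5·(-39.882640)+1·53.278121≈69.231176
n=9: y≈69.231176, sp=2, e=sp−y≈-67.231176; I≈-36.333244, D=e−e_prev≈-109.113816; u=1/2·(-67.231176)+1/2·(-36.333244)+1/4·(-109.113816)≈-79.060664; next y=-2/5·69.231176+1·(-79.060664)≈-106.753135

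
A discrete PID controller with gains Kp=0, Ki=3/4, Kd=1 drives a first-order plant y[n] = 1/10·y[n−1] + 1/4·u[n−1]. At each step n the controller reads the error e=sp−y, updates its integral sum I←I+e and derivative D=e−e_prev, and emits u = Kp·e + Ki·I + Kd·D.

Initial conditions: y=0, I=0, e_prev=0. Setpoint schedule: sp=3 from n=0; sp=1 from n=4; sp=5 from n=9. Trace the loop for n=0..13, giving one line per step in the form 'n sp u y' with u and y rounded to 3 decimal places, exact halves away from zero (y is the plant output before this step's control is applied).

(exact arithmetic carried between steps; '≈' marks a value shown rounded to 6 d.p. or computed from one; I and e_prev carry over from the previous line; the table rounds u and y to 3 d.p., halves away from zero)
n=0: y=0, sp=3, e=sp−y=3; I=3, D=e−e_prev=3; u=0·3+3/4·3+1·3=5.25; next y=1/10·0+1/4·5.25=1.3125
n=1: y=1.3125, sp=3, e=sp−y=1.6875; I=4.6875, D=e−e_prev=-1.3125; u=0·1.6875+3/4·4.6875+1·(-1.3125)=2.203125; next y=1/10·1.3125+1/4·2.203125≈0.682031
n=2: y≈0.682031, sp=3, e=sp−y≈2.317969; I≈7.005469, D=e−e_prev≈0.630469; u=0·2.317969+3/4·7.005469+1·0.630469≈5.884570; next y=1/10·0.682031+1/4·5.884570≈1.539346
n=3: y≈1.539346, sp=3, e=sp−y≈1.460654; I≈8.466123, D=e−e_prev≈-0.857314; u=0·1.460654+3/4·8.466123+1·(-0.857314)≈5.492278; next y=1/10·1.539346+1/4·5.492278≈1.527004
n=4: y≈1.527004, sp=1, e=sp−y≈-0.527004; I≈7.939119, D=e−e_prev≈-1.987658; u=0·(-0.527004)+3/4·7.939119+1·(-1.987658)≈3.966681; next y=1/10·1.527004+1/4·3.966681≈1.144371
n=5: y≈1.144371, sp=1, e=sp−y≈-0.144371; I≈7.794748, D=e−e_prev≈0.382633; u=0·(-0.144371)+3/4·7.794748+1·0.382633≈6.228695; next y=1/10·1.144371+1/4·6.228695≈1.671611
n=6: y≈1.671611, sp=1, e=sp−y≈-0.671611; I≈7.123138, D=e−e_prev≈-0.527240; u=0·(-0.671611)+3/4·7.123138+1·(-0.527240)≈4.815113; next y=1/10·1.671611+1/4·4.815113≈1.370939
n=7: y≈1.370939, sp=1, e=sp−y≈-0.370939; I≈6.752198, D=e−e_prev≈0.300671; u=0·(-0.370939)+3/4·6.752198+1·0.300671≈5.364820; next y=1/10·1.370939+1/4·5.364820≈1.478299
n=8: y≈1.478299, sp=1, e=sp−y≈-0.478299; I≈6.273899, D=e−e_prev≈-0.107360; u=0·(-0.478299)+3/4·6.273899+1·(-0.107360)≈4.598065; next y=1/10·1.478299+1/4·4.598065≈1.297346
n=9: y≈1.297346, sp=5, e=sp−y≈3.702654; I≈9.976553, D=e−e_prev≈4.180953; u=0·3.702654+3/4·9.976553+1·4.180953≈11.663368; next y=1/10·1.297346+1/4·11.663368≈3.045577
n=10: y≈3.045577, sp=5, e=sp−y≈1.954423; I≈11.930977, D=e−e_prev≈-1.748230; u=0·1.954423+3/4·11.930977+1·(-1.748230)≈7.200002; next y=1/10·3.045577+1/4·7.200002≈2.104558
n=11: y≈2.104558, sp=5, e=sp−y≈2.895442; I≈14.826418, D=e−e_prev≈0.941018; u=0·2.895442+3/4·14.826418+1·0.941018≈12.060832; next y=1/10·2.104558+1/4·12.060832≈3.225664
n=12: y≈3.225664, sp=5, e=sp−y≈1.774336; I≈16.600755, D=e−e_prev≈-1.121106; u=0·1.774336+3/4·16.600755+1·(-1.121106)≈11.329460; next y=1/10·3.225664+1/4·11.329460≈3.154931
n=13: y≈3.154931, sp=5, e=sp−y≈1.845069; I≈18.445823, D=e−e_prev≈0.070732; u=0·1.845069+3/4·18.445823+1·0.070732≈13.905100; next y=1/10·3.154931+1/4·13.905100≈3.791768

0 3 5.250 0.000
1 3 2.203 1.313
2 3 5.885 0.682
3 3 5.492 1.539
4 1 3.967 1.527
5 1 6.229 1.144
6 1 4.815 1.672
7 1 5.365 1.371
8 1 4.598 1.478
9 5 11.663 1.297
10 5 7.200 3.046
11 5 12.061 2.105
12 5 11.329 3.226
13 5 13.905 3.155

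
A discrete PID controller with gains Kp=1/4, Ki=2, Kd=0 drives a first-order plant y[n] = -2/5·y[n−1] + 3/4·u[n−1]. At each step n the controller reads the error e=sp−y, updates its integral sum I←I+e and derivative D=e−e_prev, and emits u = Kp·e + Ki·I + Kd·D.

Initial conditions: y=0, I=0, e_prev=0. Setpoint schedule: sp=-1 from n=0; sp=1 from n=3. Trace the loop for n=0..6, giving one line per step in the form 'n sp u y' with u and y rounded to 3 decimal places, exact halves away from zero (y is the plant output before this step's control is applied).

(exact arithmetic carried between steps; '≈' marks a value shown rounded to 6 d.p. or computed from one; I and e_prev carry over from the previous line; the table rounds u and y to 3 d.p., halves away from zero)
n=0: y=0, sp=-1, e=sp−y=-1; I=-1, D=e−e_prev=-1; u=1/4·(-1)+2·(-1)+0·(-1)=-2.25; next y=-2/5·0+3/4·(-2.25)=-1.6875
n=1: y=-1.6875, sp=-1, e=sp−y=0.6875; I=-0.3125, D=e−e_prev=1.6875; u=1/4·0.6875+2·(-0.3125)+0·1.6875=-0.453125; next y=-2/5·(-1.6875)+3/4·(-0.453125)≈0.335156
n=2: y≈0.335156, sp=-1, e=sp−y≈-1.335156; I≈-1.647656, D=e−e_prev≈-2.022656; u=1/4·(-1.335156)+2·(-1.647656)+0·(-2.022656)≈-3.629102; next y=-2/5·0.335156+3/4·(-3.629102)≈-2.855889
n=3: y≈-2.855889, sp=1, e=sp−y≈3.855889; I≈2.208232, D=e−e_prev≈5.191045; u=1/4·3.855889+2·2.208232+0·5.191045≈5.380437; next y=-2/5·(-2.855889)+3/4·5.380437≈5.177683
n=4: y≈5.177683, sp=1, e=sp−y≈-4.177683; I≈-1.969451, D=e−e_prev≈-8.033572; u=1/4·(-4.177683)+2·(-1.969451)+0·(-8.033572)≈-4.983322; next y=-2/5·5.177683+3/4·(-4.983322)≈-5.808565
n=5: y≈-5.808565, sp=1, e=sp−y≈6.808565; I≈4.839114, D=e−e_prev≈10.986248; u=1/4·6.808565+2·4.839114+0·10.986248≈11.380370; next y=-2/5·(-5.808565)+3/4·11.380370≈10.858703
n=6: y≈10.858703, sp=1, e=sp−y≈-9.858703; I≈-5.019589, D=e−e_prev≈-16.667269; u=1/4·(-9.858703)+2·(-5.019589)+0·(-16.667269)≈-12.503854; next y=-2/5·10.858703+3/4·(-12.503854)≈-13.721372

0 -1 -2.250 0.000
1 -1 -0.453 -1.688
2 -1 -3.629 0.335
3 1 5.380 -2.856
4 1 -4.983 5.178
5 1 11.380 -5.809
6 1 -12.504 10.859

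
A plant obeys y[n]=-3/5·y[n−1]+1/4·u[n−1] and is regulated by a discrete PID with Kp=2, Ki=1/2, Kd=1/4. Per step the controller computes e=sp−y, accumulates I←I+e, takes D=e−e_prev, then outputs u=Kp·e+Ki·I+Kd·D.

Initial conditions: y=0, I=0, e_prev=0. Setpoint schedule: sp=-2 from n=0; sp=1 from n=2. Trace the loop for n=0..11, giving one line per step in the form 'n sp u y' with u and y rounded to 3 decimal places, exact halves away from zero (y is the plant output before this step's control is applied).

(exact arithmetic carried between steps; '≈' marks a value shown rounded to 6 d.p. or computed from one; I and e_prev carry over from the previous line; the table rounds u and y to 3 d.p., halves away from zero)
n=0: y=0, sp=-2, e=sp−y=-2; I=-2, D=e−e_prev=-2; u=2·(-2)+1/2·(-2)+1/4·(-2)=-5.5; next y=-3/5·0+1/4·(-5.5)=-1.375
n=1: y=-1.375, sp=-2, e=sp−y=-0.625; I=-2.625, D=e−e_prev=1.375; u=2·(-0.625)+1/2·(-2.625)+1/4·1.375=-2.21875; next y=-3/5·(-1.375)+1/4·(-2.21875)≈0.270313
n=2: y≈0.270313, sp=1, e=sp−y≈0.729688; I≈-1.895313, D=e−e_prev≈1.354688; u=2·0.729688+1/2·(-1.895313)+1/4·1.354688≈0.850391; next y=-3/5·0.270313+1/4·0.850391≈0.050410
n=3: y≈0.050410, sp=1, e=sp−y≈0.949590; I≈-0.945723, D=e−e_prev≈0.219902; u=2·0.949590+1/2·(-0.945723)+1/4·0.219902≈1.481294; next y=-3/5·0.050410+1/4·1.481294≈0.340077
n=4: y≈0.340077, sp=1, e=sp−y≈0.659923; I≈-0.285800, D=e−e_prev≈-0.289667; u=2·0.659923+1/2·(-0.285800)+1/4·(-0.289667)≈1.104528; next y=-3/5·0.340077+1/4·1.104528≈0.072086
n=5: y≈0.072086, sp=1, e=sp−y≈0.927914; I≈0.642114, D=e−e_prev≈0.267992; u=2·0.927914+1/2·0.642114+1/4·0.267992≈2.243884; next y=-3/5·0.072086+1/4·2.243884≈0.517720
n=6: y≈0.517720, sp=1, e=sp−y≈0.482280; I≈1.124395, D=e−e_prev≈-0.445634; u=2·0.482280+1/2·1.124395+1/4·(-0.445634)≈1.415350; next y=-3/5·0.517720+1/4·1.415350≈0.043206
n=7: y≈0.043206, sp=1, e=sp−y≈0.956794; I≈2.081189, D=e−e_prev≈0.474514; u=2·0.956794+1/2·2.081189+1/4·0.474514≈3.072812; next y=-3/5·0.043206+1/4·3.072812≈0.742279
n=8: y≈0.742279, sp=1, e=sp−y≈0.257721; I≈2.338910, D=e−e_prev≈-0.699074; u=2·0.257721+1/2·2.338910+1/4·(-0.699074)≈1.510127; next y=-3/5·0.742279+1/4·1.510127≈-0.067836
n=9: y≈-0.067836, sp=1, e=sp−y≈1.067836; I≈3.406745, D=e−e_prev≈0.810115; u=2·1.067836+1/2·3.406745+1/4·0.810115≈4.041573; next y=-3/5·(-0.067836)+1/4·4.041573≈1.051095
n=10: y≈1.051095, sp=1, e=sp−y≈-0.051095; I≈3.355651, D=e−e_prev≈-1.118931; u=2·(-0.051095)+1/2·3.355651+1/4·(-1.118931)≈1.295903; next y=-3/5·1.051095+1/4·1.295903≈-0.306681
n=11: y≈-0.306681, sp=1, e=sp−y≈1.306681; I≈4.662332, D=e−e_prev≈1.357776; u=2·1.306681+1/2·4.662332+1/4·1.357776≈5.283972; next y=-3/5·(-0.306681)+1/4·5.283972≈1.505002

0 -2 -5.500 0.000
1 -2 -2.219 -1.375
2 1 0.850 0.270
3 1 1.481 0.050
4 1 1.105 0.340
5 1 2.244 0.072
6 1 1.415 0.518
7 1 3.073 0.043
8 1 1.510 0.742
9 1 4.042 -0.068
10 1 1.296 1.051
11 1 5.284 -0.307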